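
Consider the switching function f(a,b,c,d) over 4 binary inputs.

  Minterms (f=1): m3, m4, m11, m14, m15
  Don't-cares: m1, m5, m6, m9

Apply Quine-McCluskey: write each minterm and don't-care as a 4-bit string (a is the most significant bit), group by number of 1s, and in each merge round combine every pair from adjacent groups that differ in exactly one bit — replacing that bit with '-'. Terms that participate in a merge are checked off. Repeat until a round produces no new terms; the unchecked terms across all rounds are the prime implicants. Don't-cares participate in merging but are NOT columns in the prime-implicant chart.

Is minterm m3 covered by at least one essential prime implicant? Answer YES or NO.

[col 0] 0001*, 0011*, 0100*, 0101*, 0110*, 1001*, 1011*, 1110*, 1111*
[col 1] -001*, -011*, -110, 0-01, 00-1*, 01-0, 010-, 1-11, 10-1*, 111-
[col 2] -0-1
Prime implicants: -0-1, -110, 0-01, 01-0, 010-, 1-11, 111-
PI chart (minterm → PIs covering it):
  3 | -0-1  (sole → essential)
  4 | 01-0,010-
  11 | -0-1,1-11
  14 | -110,111-
  15 | 1-11,111-
Essential prime implicants: -0-1

YES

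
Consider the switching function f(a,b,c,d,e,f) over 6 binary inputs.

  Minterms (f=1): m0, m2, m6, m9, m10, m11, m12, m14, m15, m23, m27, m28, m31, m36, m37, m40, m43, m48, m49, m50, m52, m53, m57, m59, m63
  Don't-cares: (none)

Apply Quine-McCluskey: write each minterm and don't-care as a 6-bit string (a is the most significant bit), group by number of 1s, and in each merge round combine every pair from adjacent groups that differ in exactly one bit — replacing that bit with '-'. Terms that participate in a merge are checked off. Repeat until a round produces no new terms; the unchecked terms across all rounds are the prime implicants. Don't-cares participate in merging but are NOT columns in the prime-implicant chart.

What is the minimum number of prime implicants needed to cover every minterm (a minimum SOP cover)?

12

Round 0: 000000✓ 000010✓ 000110✓ 001001✓ 001010✓ 001011✓ 001100✓ 001110✓ 001111✓ 010111✓ 011011✓ 011100✓ 011111✓ 100100✓ 100101✓ 101000 101011✓ 110000✓ 110001✓ 110010✓ 110100✓ 110101✓ 111001✓ 111011✓ 111111✓
Round 1: -01011✓ -11011✓ -11111✓ 0-1011✓ 0-1100 0-1111✓ 00-010✓ 00-110✓ 000-10✓ 0000-0 001-10✓ 001-11✓ 0010-1 00101-✓ 0011-0 00111-✓ 01-111 011-11✓ 1-0100✓ 1-0101✓ 1-1011✓ 10010-✓ 11-001 110-00✓ 110-01✓ 1100-0 11000-✓ 11010-✓ 111-11✓ 1110-1
Round 2: --1011 -11-11 0-1-11 00--10 001-1- 1-010- 110-0-
PIs = {--1011, -11-11, 0-1-11, 0-1100, 00--10, 0000-0, 001-1-, 0010-1, 0011-0, 01-111, 1-010-, 101000, 11-001, 110-0-, 1100-0, 1110-1}
Coverage chart:
  m0: 0000-0 ←essential
  m2: 00--10,0000-0
  m6: 00--10 ←essential
  m9: 0010-1 ←essential
  m10: 00--10,001-1-
  m11: --1011,0-1-11,001-1-,0010-1
  m12: 0-1100,0011-0
  m14: 00--10,001-1-,0011-0
  m15: 0-1-11,001-1-
  m23: 01-111 ←essential
  m27: --1011,-11-11,0-1-11
  m28: 0-1100 ←essential
  m31: -11-11,0-1-11,01-111
  m36: 1-010- ←essential
  m37: 1-010- ←essential
  m40: 101000 ←essential
  m43: --1011 ←essential
  m48: 110-0-,1100-0
  m49: 11-001,110-0-
  m50: 1100-0 ←essential
  m52: 1-010-,110-0-
  m53: 1-010-,110-0-
  m57: 11-001,1110-1
  m59: --1011,-11-11,1110-1
  m63: -11-11 ←essential
Essential: --1011, -11-11, 0-1100, 00--10, 0000-0, 0010-1, 01-111, 1-010-, 101000, 1100-0
Petrick residual → 0-1-11, 11-001
Min cover (12 terms): cd'ef + bcef + a'cef + a'cde'f' + a'b'ef' + a'b'c'd'f' + a'b'cd'f + a'bdef + ac'de' + ab'cd'e'f' + abd'e'f + abc'd'f'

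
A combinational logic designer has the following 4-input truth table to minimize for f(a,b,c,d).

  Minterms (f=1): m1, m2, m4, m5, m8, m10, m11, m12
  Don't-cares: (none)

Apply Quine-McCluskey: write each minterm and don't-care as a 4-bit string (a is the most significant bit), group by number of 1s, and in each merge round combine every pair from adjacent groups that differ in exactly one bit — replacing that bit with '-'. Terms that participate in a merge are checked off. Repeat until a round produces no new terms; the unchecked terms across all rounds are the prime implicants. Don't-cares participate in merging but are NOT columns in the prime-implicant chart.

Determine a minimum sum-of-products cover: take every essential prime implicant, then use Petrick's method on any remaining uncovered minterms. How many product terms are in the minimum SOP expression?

size-2^0 implicants → 0001(✓)  0010(✓)  0100(✓)  0101(✓)  1000(✓)  1010(✓)  1011(✓)  1100(✓)
size-2^1 implicants → -010  -100  0-01  010-  1-00  10-0  101-
Unchecked terms (primes): -010, -100, 0-01, 010-, 1-00, 10-0, 101-
Minterm coverage:
  m1 ⊆ 0-01 [E]
  m2 ⊆ -010 [E]
  m4 ⊆ -100,010-
  m5 ⊆ 0-01,010-
  m8 ⊆ 1-00,10-0
  m10 ⊆ -010,10-0,101-
  m11 ⊆ 101- [E]
  m12 ⊆ -100,1-00
E = {-010, 0-01, 101-}
Petrick residual → -100, 1-00
Cover = b'cd' + bc'd' + a'c'd + ac'd' + ab'c  |cover|=5

5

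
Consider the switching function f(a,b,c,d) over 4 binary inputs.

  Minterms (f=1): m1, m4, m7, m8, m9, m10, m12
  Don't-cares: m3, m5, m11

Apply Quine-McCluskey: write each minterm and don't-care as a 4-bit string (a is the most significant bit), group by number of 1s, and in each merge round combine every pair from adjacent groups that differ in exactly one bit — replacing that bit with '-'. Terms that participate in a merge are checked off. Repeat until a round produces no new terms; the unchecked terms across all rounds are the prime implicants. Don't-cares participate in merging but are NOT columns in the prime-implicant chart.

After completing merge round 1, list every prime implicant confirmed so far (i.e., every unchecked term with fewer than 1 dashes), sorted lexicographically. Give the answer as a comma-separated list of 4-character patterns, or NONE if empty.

NONE

Round 0: 0001✓ 0011✓ 0100✓ 0101✓ 0111✓ 1000✓ 1001✓ 1010✓ 1011✓ 1100✓
Round 1: -001✓ -011✓ -100 0-01✓ 0-11✓ 00-1✓ 01-1✓ 010- 1-00 10-0✓ 10-1✓ 100-✓ 101-✓
Round 2: -0-1 0--1 10--
PIs = {-0-1, -100, 0--1, 010-, 1-00, 10--}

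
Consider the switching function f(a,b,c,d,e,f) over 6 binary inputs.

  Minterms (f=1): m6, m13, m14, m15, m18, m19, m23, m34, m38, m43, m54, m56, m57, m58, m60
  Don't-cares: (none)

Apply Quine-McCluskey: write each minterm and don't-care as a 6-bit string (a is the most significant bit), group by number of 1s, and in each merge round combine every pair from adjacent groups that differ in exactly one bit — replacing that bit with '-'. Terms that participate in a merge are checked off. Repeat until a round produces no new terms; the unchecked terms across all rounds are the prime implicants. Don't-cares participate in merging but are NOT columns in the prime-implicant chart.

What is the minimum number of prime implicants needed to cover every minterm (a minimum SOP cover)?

[col 0] 000110*, 001101*, 001110*, 001111*, 010010*, 010011*, 010111*, 100010*, 100110*, 101011, 110110*, 111000*, 111001*, 111010*, 111100*
[col 1] -00110, 00-110, 0011-1, 00111-, 010-11, 01001-, 1-0110, 100-10, 111-00, 1110-0, 11100-
Prime implicants: -00110, 00-110, 0011-1, 00111-, 010-11, 01001-, 1-0110, 100-10, 101011, 111-00, 1110-0, 11100-
PI chart (minterm → PIs covering it):
  6 | -00110,00-110
  13 | 0011-1  (sole → essential)
  14 | 00-110,00111-
  15 | 0011-1,00111-
  18 | 01001-  (sole → essential)
  19 | 010-11,01001-
  23 | 010-11  (sole → essential)
  34 | 100-10  (sole → essential)
  38 | -00110,1-0110,100-10
  43 | 101011  (sole → essential)
  54 | 1-0110  (sole → essential)
  56 | 111-00,1110-0,11100-
  57 | 11100-  (sole → essential)
  58 | 1110-0  (sole → essential)
  60 | 111-00  (sole → essential)
Essential prime implicants: 0011-1, 010-11, 01001-, 1-0110, 100-10, 101011, 111-00, 1110-0, 11100-
Petrick residual → 00-110
Minimum SOP uses 10 PIs: a'b'def' + a'b'cdf + a'bc'ef + a'bc'd'e + ac'def' + ab'c'ef' + ab'cd'ef + abce'f' + abcd'f' + abcd'e'

10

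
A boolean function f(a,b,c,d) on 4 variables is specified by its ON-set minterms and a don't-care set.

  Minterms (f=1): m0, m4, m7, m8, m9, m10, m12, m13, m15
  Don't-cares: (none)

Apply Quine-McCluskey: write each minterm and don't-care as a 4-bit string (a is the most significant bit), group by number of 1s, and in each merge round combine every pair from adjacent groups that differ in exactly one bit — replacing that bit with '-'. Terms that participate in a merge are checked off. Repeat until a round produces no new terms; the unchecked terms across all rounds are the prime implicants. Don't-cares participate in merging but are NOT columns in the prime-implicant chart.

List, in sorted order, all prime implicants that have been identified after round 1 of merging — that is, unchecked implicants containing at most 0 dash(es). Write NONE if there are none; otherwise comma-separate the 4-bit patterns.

Round 0: 0000✓ 0100✓ 0111✓ 1000✓ 1001✓ 1010✓ 1100✓ 1101✓ 1111✓
Round 1: -000✓ -100✓ -111 0-00✓ 1-00✓ 1-01✓ 10-0 100-✓ 11-1 110-✓
Round 2: --00 1-0-
PIs = {--00, -111, 1-0-, 10-0, 11-1}

NONE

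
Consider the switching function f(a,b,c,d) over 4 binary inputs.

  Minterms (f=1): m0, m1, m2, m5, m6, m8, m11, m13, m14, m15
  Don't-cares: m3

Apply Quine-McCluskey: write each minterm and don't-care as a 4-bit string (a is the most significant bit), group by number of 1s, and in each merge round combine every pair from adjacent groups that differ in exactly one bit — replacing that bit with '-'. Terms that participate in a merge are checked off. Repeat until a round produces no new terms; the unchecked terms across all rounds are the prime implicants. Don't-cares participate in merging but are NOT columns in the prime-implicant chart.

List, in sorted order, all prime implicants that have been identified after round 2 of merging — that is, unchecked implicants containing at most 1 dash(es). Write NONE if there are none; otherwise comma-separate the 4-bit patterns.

-000, -011, -101, -110, 0-01, 0-10, 1-11, 11-1, 111-

size-2^0 implicants → 0000(✓)  0001(✓)  0010(✓)  0011(✓)  0101(✓)  0110(✓)  1000(✓)  1011(✓)  1101(✓)  1110(✓)  1111(✓)
size-2^1 implicants → -000  -011  -101  -110  0-01  0-10  00-0(✓)  00-1(✓)  000-(✓)  001-(✓)  1-11  11-1  111-
size-2^2 implicants → 00--
Unchecked terms (primes): -000, -011, -101, -110, 0-01, 0-10, 00--, 1-11, 11-1, 111-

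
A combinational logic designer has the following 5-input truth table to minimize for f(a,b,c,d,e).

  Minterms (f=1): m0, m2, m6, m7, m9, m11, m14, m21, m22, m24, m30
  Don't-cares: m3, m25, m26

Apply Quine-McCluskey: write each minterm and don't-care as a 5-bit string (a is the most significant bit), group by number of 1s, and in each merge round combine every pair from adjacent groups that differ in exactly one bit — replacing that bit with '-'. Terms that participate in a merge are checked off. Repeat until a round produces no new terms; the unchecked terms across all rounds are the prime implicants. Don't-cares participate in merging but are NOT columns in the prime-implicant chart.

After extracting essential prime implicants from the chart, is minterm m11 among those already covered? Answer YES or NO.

NO

size-2^0 implicants → 00000(✓)  00010(✓)  00011(✓)  00110(✓)  00111(✓)  01001(✓)  01011(✓)  01110(✓)  10101  10110(✓)  11000(✓)  11001(✓)  11010(✓)  11110(✓)
size-2^1 implicants → -0110(✓)  -1001  -1110(✓)  0-011  0-110(✓)  00-10(✓)  00-11(✓)  000-0  0001-(✓)  0011-(✓)  010-1  1-110(✓)  11-10  110-0  1100-
size-2^2 implicants → --110  00-1-
Unchecked terms (primes): --110, -1001, 0-011, 00-1-, 000-0, 010-1, 10101, 11-10, 110-0, 1100-
Minterm coverage:
  m0 ⊆ 000-0 [E]
  m2 ⊆ 00-1-,000-0
  m6 ⊆ --110,00-1-
  m7 ⊆ 00-1- [E]
  m9 ⊆ -1001,010-1
  m11 ⊆ 0-011,010-1
  m14 ⊆ --110 [E]
  m21 ⊆ 10101 [E]
  m22 ⊆ --110 [E]
  m24 ⊆ 110-0,1100-
  m30 ⊆ --110,11-10
E = {--110, 00-1-, 000-0, 10101}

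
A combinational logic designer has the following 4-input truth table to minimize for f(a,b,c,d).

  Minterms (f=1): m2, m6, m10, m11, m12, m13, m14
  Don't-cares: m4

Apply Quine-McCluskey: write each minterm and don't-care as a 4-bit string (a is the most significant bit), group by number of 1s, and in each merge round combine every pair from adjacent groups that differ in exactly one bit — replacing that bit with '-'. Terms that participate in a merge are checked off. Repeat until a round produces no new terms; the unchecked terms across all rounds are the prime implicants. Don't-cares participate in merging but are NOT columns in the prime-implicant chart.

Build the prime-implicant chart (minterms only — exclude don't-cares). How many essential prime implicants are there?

size-2^0 implicants → 0010(✓)  0100(✓)  0110(✓)  1010(✓)  1011(✓)  1100(✓)  1101(✓)  1110(✓)
size-2^1 implicants → -010(✓)  -100(✓)  -110(✓)  0-10(✓)  01-0(✓)  1-10(✓)  101-  11-0(✓)  110-
size-2^2 implicants → --10  -1-0
Unchecked terms (primes): --10, -1-0, 101-, 110-
Minterm coverage:
  m2 ⊆ --10 [E]
  m6 ⊆ --10,-1-0
  m10 ⊆ --10,101-
  m11 ⊆ 101- [E]
  m12 ⊆ -1-0,110-
  m13 ⊆ 110- [E]
  m14 ⊆ --10,-1-0
E = {--10, 101-, 110-}

3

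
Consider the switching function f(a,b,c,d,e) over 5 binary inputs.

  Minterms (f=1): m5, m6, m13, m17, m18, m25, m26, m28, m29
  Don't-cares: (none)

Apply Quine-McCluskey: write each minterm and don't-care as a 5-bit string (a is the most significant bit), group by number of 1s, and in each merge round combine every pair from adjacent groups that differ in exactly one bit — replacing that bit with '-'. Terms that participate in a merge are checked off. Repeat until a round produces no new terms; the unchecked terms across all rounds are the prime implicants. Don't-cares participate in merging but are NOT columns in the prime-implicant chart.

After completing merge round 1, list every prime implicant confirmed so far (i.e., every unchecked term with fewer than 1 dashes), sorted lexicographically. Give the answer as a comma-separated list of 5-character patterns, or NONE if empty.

Round 0: 00101✓ 00110 01101✓ 10001✓ 10010✓ 11001✓ 11010✓ 11100✓ 11101✓
Round 1: -1101 0-101 1-001 1-010 11-01 1110-
PIs = {-1101, 0-101, 00110, 1-001, 1-010, 11-01, 1110-}

00110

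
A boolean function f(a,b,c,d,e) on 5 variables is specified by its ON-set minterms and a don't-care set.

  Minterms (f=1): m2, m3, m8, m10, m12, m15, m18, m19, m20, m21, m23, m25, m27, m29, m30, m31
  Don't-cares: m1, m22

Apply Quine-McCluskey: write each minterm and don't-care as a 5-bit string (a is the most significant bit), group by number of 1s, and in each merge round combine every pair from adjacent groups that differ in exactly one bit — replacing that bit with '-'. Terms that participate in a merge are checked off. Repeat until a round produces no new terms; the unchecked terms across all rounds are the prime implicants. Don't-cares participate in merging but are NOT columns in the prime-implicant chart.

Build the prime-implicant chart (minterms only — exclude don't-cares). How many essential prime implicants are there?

5

size-2^0 implicants → 00001(✓)  00010(✓)  00011(✓)  01000(✓)  01010(✓)  01100(✓)  01111(✓)  10010(✓)  10011(✓)  10100(✓)  10101(✓)  10110(✓)  10111(✓)  11001(✓)  11011(✓)  11101(✓)  11110(✓)  11111(✓)
size-2^1 implicants → -0010(✓)  -0011(✓)  -1111  0-010  000-1  0001-(✓)  01-00  010-0  1-011(✓)  1-101(✓)  1-110(✓)  1-111(✓)  10-10(✓)  10-11(✓)  1001-(✓)  101-0(✓)  101-1(✓)  1010-(✓)  1011-(✓)  11-01(✓)  11-11(✓)  110-1(✓)  111-1(✓)  1111-(✓)
size-2^2 implicants → -001-  1--11  1-1-1  1-11-  10-1-  101--  11--1
Unchecked terms (primes): -001-, -1111, 0-010, 000-1, 01-00, 010-0, 1--11, 1-1-1, 1-11-, 10-1-, 101--, 11--1
Minterm coverage:
  m2 ⊆ -001-,0-010
  m3 ⊆ -001-,000-1
  m8 ⊆ 01-00,010-0
  m10 ⊆ 0-010,010-0
  m12 ⊆ 01-00 [E]
  m15 ⊆ -1111 [E]
  m18 ⊆ -001-,10-1-
  m19 ⊆ -001-,1--11,10-1-
  m20 ⊆ 101-- [E]
  m21 ⊆ 1-1-1,101--
  m23 ⊆ 1--11,1-1-1,1-11-,10-1-,101--
  m25 ⊆ 11--1 [E]
  m27 ⊆ 1--11,11--1
  m29 ⊆ 1-1-1,11--1
  m30 ⊆ 1-11- [E]
  m31 ⊆ -1111,1--11,1-1-1,1-11-,11--1
E = {-1111, 01-00, 1-11-, 101--, 11--1}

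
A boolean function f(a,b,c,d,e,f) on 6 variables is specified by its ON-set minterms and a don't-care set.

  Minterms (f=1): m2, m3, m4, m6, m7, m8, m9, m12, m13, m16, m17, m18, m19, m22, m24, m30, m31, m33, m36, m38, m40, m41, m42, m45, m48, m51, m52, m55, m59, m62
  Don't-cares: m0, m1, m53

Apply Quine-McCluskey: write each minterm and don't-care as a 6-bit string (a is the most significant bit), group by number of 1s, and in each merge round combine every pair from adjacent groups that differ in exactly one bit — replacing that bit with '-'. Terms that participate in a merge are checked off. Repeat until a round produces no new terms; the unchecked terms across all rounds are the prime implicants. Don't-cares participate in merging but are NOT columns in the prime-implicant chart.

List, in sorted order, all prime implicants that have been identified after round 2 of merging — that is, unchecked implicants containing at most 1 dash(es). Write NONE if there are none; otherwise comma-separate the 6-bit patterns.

-10000, -10011, -11110, 01-110, 01111-, 1-0100, 1010-0, 11-011, 110-00, 110-11, 1101-1, 11010-

Round 0: 000000✓ 000001✓ 000010✓ 000011✓ 000100✓ 000110✓ 000111✓ 001000✓ 001001✓ 001100✓ 001101✓ 010000✓ 010001✓ 010010✓ 010011✓ 010110✓ 011000✓ 011110✓ 011111✓ 100001✓ 100100✓ 100110✓ 101000✓ 101001✓ 101010✓ 101101✓ 110000✓ 110011✓ 110100✓ 110101✓ 110111✓ 111011✓ 111110✓
Round 1: -00001✓ -00100✓ -00110✓ -01000✓ -01001✓ -01101✓ -10000 -10011 -11110 0-0000✓ 0-0001✓ 0-0010✓ 0-0011✓ 0-0110✓ 0-1000✓ 00-000✓ 00-001✓ 00-100✓ 000-00✓ 000-10✓ 000-11✓ 0000-0✓ 0000-1✓ 00000-✓ 00001-✓ 0001-0✓ 00011-✓ 001-00✓ 001-01✓ 00100-✓ 00110-✓ 01-000✓ 01-110 010-10✓ 0100-0✓ 0100-1✓ 01000-✓ 01001-✓ 01111- 1-0100 10-001✓ 1001-0✓ 101-01✓ 1010-0 10100-✓ 11-011 110-00 110-11 1101-1 11010-
Round 2: -0-001 -001-0 -01-01 -0100- 0--000 0-0-10 0-00-0✓ 0-00-1✓ 0-000-✓ 0-001-✓ 00--00 00-00- 000--0 000-1- 0000--✓ 001-0- 0100--✓
Round 3: 0-00--
PIs = {-0-001, -001-0, -01-01, -0100-, -10000, -10011, -11110, 0--000, 0-0-10, 0-00--, 00--00, 00-00-, 000--0, 000-1-, 001-0-, 01-110, 01111-, 1-0100, 1010-0, 11-011, 110-00, 110-11, 1101-1, 11010-}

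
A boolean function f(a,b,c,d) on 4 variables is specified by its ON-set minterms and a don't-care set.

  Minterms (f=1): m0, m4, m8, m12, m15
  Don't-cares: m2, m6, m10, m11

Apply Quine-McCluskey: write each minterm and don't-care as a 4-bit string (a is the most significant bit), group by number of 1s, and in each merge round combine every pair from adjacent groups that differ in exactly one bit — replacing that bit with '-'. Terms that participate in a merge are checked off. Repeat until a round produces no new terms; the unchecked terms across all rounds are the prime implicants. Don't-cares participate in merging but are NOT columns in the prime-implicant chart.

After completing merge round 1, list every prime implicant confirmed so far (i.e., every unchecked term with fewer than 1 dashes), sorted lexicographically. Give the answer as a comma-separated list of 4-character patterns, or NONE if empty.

Round 0: 0000✓ 0010✓ 0100✓ 0110✓ 1000✓ 1010✓ 1011✓ 1100✓ 1111✓
Round 1: -000✓ -010✓ -100✓ 0-00✓ 0-10✓ 00-0✓ 01-0✓ 1-00✓ 1-11 10-0✓ 101-
Round 2: --00 -0-0 0--0
PIs = {--00, -0-0, 0--0, 1-11, 101-}

NONE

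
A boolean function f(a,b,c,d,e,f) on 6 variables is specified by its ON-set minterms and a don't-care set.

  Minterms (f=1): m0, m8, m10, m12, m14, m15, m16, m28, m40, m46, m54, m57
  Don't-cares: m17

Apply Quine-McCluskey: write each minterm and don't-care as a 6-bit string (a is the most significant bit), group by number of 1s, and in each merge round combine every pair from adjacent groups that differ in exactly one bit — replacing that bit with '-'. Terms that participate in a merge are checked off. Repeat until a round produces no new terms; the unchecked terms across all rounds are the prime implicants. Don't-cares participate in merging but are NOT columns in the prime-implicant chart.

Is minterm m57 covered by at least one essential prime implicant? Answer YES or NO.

YES

size-2^0 implicants → 000000(✓)  001000(✓)  001010(✓)  001100(✓)  001110(✓)  001111(✓)  010000(✓)  010001(✓)  011100(✓)  101000(✓)  101110(✓)  110110  111001
size-2^1 implicants → -01000  -01110  0-0000  0-1100  00-000  001-00(✓)  001-10(✓)  0010-0(✓)  0011-0(✓)  00111-  01000-
size-2^2 implicants → 001--0
Unchecked terms (primes): -01000, -01110, 0-0000, 0-1100, 00-000, 001--0, 00111-, 01000-, 110110, 111001
Minterm coverage:
  m0 ⊆ 0-0000,00-000
  m8 ⊆ -01000,00-000,001--0
  m10 ⊆ 001--0 [E]
  m12 ⊆ 0-1100,001--0
  m14 ⊆ -01110,001--0,00111-
  m15 ⊆ 00111- [E]
  m16 ⊆ 0-0000,01000-
  m28 ⊆ 0-1100 [E]
  m40 ⊆ -01000 [E]
  m46 ⊆ -01110 [E]
  m54 ⊆ 110110 [E]
  m57 ⊆ 111001 [E]
E = {-01000, -01110, 0-1100, 001--0, 00111-, 110110, 111001}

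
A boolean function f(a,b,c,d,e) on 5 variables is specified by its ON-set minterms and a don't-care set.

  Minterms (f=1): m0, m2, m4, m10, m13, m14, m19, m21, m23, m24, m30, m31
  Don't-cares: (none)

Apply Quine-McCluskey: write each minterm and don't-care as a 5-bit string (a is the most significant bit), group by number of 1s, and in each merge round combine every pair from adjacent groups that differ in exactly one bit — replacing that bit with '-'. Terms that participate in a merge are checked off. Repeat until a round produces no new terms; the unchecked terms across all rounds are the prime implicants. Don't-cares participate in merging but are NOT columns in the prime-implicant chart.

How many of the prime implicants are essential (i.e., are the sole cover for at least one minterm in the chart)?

[col 0] 00000*, 00010*, 00100*, 01010*, 01101, 01110*, 10011*, 10101*, 10111*, 11000, 11110*, 11111*
[col 1] -1110, 0-010, 00-00, 000-0, 01-10, 1-111, 10-11, 101-1, 1111-
Prime implicants: -1110, 0-010, 00-00, 000-0, 01-10, 01101, 1-111, 10-11, 101-1, 11000, 1111-
PI chart (minterm → PIs covering it):
  0 | 00-00,000-0
  2 | 0-010,000-0
  4 | 00-00  (sole → essential)
  10 | 0-010,01-10
  13 | 01101  (sole → essential)
  14 | -1110,01-10
  19 | 10-11  (sole → essential)
  21 | 101-1  (sole → essential)
  23 | 1-111,10-11,101-1
  24 | 11000  (sole → essential)
  30 | -1110,1111-
  31 | 1-111,1111-
Essential prime implicants: 00-00, 01101, 10-11, 101-1, 11000

5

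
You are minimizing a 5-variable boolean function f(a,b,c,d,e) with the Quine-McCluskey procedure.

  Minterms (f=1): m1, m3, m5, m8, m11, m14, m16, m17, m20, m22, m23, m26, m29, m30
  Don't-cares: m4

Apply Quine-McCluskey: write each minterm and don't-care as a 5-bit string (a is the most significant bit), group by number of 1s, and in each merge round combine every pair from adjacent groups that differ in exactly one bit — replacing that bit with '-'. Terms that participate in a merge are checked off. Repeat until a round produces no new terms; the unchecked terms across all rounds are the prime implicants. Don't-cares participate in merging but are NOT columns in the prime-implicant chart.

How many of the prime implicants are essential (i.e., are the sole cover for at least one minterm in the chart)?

[col 0] 00001*, 00011*, 00100*, 00101*, 01000, 01011*, 01110*, 10000*, 10001*, 10100*, 10110*, 10111*, 11010*, 11101, 11110*
[col 1] -0001, -0100, -1110, 0-011, 00-01, 000-1, 0010-, 1-110, 10-00, 1000-, 101-0, 1011-, 11-10
Prime implicants: -0001, -0100, -1110, 0-011, 00-01, 000-1, 0010-, 01000, 1-110, 10-00, 1000-, 101-0, 1011-, 11-10, 11101
PI chart (minterm → PIs covering it):
  1 | -0001,00-01,000-1
  3 | 0-011,000-1
  5 | 00-01,0010-
  8 | 01000  (sole → essential)
  11 | 0-011  (sole → essential)
  14 | -1110  (sole → essential)
  16 | 10-00,1000-
  17 | -0001,1000-
  20 | -0100,10-00,101-0
  22 | 1-110,101-0,1011-
  23 | 1011-  (sole → essential)
  26 | 11-10  (sole → essential)
  29 | 11101  (sole → essential)
  30 | -1110,1-110,11-10
Essential prime implicants: -1110, 0-011, 01000, 1011-, 11-10, 11101

6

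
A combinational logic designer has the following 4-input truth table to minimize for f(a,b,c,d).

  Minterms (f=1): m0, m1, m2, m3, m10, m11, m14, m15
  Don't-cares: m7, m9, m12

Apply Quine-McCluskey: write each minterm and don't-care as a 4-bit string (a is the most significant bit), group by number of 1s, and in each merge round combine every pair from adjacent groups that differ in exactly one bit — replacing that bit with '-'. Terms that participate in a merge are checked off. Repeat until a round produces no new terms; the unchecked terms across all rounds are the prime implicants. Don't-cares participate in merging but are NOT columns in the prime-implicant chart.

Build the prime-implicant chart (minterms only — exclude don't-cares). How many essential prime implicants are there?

size-2^0 implicants → 0000(✓)  0001(✓)  0010(✓)  0011(✓)  0111(✓)  1001(✓)  1010(✓)  1011(✓)  1100(✓)  1110(✓)  1111(✓)
size-2^1 implicants → -001(✓)  -010(✓)  -011(✓)  -111(✓)  0-11(✓)  00-0(✓)  00-1(✓)  000-(✓)  001-(✓)  1-10(✓)  1-11(✓)  10-1(✓)  101-(✓)  11-0  111-(✓)
size-2^2 implicants → --11  -0-1  -01-  00--  1-1-
Unchecked terms (primes): --11, -0-1, -01-, 00--, 1-1-, 11-0
Minterm coverage:
  m0 ⊆ 00-- [E]
  m1 ⊆ -0-1,00--
  m2 ⊆ -01-,00--
  m3 ⊆ --11,-0-1,-01-,00--
  m10 ⊆ -01-,1-1-
  m11 ⊆ --11,-0-1,-01-,1-1-
  m14 ⊆ 1-1-,11-0
  m15 ⊆ --11,1-1-
E = {00--}

1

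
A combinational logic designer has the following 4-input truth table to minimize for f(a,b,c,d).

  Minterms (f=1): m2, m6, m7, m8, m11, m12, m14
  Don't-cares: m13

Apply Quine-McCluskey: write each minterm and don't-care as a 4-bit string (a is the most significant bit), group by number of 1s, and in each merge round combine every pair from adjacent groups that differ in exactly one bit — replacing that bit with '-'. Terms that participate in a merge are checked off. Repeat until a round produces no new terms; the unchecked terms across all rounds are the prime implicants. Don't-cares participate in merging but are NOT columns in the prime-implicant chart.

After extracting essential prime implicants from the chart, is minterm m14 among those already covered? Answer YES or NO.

size-2^0 implicants → 0010(✓)  0110(✓)  0111(✓)  1000(✓)  1011  1100(✓)  1101(✓)  1110(✓)
size-2^1 implicants → -110  0-10  011-  1-00  11-0  110-
Unchecked terms (primes): -110, 0-10, 011-, 1-00, 1011, 11-0, 110-
Minterm coverage:
  m2 ⊆ 0-10 [E]
  m6 ⊆ -110,0-10,011-
  m7 ⊆ 011- [E]
  m8 ⊆ 1-00 [E]
  m11 ⊆ 1011 [E]
  m12 ⊆ 1-00,11-0,110-
  m14 ⊆ -110,11-0
E = {0-10, 011-, 1-00, 1011}

NO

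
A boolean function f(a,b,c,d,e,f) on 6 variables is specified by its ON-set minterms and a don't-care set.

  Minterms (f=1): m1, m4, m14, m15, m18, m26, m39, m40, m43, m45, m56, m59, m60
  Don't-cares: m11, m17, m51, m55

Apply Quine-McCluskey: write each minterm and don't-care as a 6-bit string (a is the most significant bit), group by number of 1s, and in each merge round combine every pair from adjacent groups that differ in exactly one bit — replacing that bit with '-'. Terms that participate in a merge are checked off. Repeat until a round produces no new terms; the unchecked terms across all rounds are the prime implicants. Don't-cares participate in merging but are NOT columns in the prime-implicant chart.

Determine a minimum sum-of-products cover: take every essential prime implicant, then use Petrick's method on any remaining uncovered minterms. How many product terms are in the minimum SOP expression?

[col 0] 000001*, 000100, 001011*, 001110*, 001111*, 010001*, 010010*, 011010*, 100111*, 101000*, 101011*, 101101, 110011*, 110111*, 111000*, 111011*, 111100*
[col 1] -01011, 0-0001, 001-11, 00111-, 01-010, 1-0111, 1-1000, 1-1011, 11-011, 110-11, 111-00
Prime implicants: -01011, 0-0001, 000100, 001-11, 00111-, 01-010, 1-0111, 1-1000, 1-1011, 101101, 11-011, 110-11, 111-00
PI chart (minterm → PIs covering it):
  1 | 0-0001  (sole → essential)
  4 | 000100  (sole → essential)
  14 | 00111-  (sole → essential)
  15 | 001-11,00111-
  18 | 01-010  (sole → essential)
  26 | 01-010  (sole → essential)
  39 | 1-0111  (sole → essential)
  40 | 1-1000  (sole → essential)
  43 | -01011,1-1011
  45 | 101101  (sole → essential)
  56 | 1-1000,111-00
  59 | 1-1011,11-011
  60 | 111-00  (sole → essential)
Essential prime implicants: 0-0001, 000100, 00111-, 01-010, 1-0111, 1-1000, 101101, 111-00
Petrick residual → 1-1011
Minimum SOP uses 9 PIs: a'c'd'e'f + a'b'c'de'f' + a'b'cde + a'bd'ef' + ac'def + acd'e'f' + acd'ef + ab'cde'f + abce'f'

9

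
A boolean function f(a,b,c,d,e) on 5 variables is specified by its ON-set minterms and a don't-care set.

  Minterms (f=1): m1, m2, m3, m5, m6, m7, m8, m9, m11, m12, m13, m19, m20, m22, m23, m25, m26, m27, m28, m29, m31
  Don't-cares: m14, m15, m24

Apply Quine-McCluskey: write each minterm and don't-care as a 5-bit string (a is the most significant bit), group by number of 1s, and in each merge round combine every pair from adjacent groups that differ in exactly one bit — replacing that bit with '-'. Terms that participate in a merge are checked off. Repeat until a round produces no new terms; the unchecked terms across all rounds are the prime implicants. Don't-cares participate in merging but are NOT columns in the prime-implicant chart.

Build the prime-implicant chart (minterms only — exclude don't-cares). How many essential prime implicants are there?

Round 0: 00001✓ 00010✓ 00011✓ 00101✓ 00110✓ 00111✓ 01000✓ 01001✓ 01011✓ 01100✓ 01101✓ 01110✓ 01111✓ 10011✓ 10100✓ 10110✓ 10111✓ 11000✓ 11001✓ 11010✓ 11011✓ 11100✓ 11101✓ 11111✓
Round 1: -0011✓ -0110✓ -0111✓ -1000✓ -1001✓ -1011✓ -1100✓ -1101✓ -1111✓ 0-001✓ 0-011✓ 0-101✓ 0-110✓ 0-111✓ 00-01✓ 00-10✓ 00-11✓ 000-1✓ 0001-✓ 001-1✓ 0011-✓ 01-00✓ 01-01✓ 01-11✓ 010-1✓ 0100-✓ 011-0✓ 011-1✓ 0110-✓ 0111-✓ 1-011✓ 1-100 1-111✓ 10-11✓ 101-0 1011-✓ 11-00✓ 11-01✓ 11-11✓ 110-0✓ 110-1✓ 1100-✓ 1101-✓ 111-1✓ 1110-✓
Round 2: --011✓ --111✓ -0-11✓ -011- -1-00✓ -1-01✓ -1-11✓ -10-1✓ -100-✓ -11-1✓ -110-✓ 0--01✓ 0--11✓ 0-0-1✓ 0-1-1✓ 0-11- 00--1✓ 00-1- 01--1✓ 01-0-✓ 011-- 1--11✓ 11--1✓ 11-0-✓ 110--
Round 3: ---11 -1--1 -1-0- 0---1
PIs = {---11, -011-, -1--1, -1-0-, 0---1, 0-11-, 00-1-, 011--, 1-100, 101-0, 110--}
Coverage chart:
  m1: 0---1 ←essential
  m2: 00-1- ←essential
  m3: ---11,0---1,00-1-
  m5: 0---1 ←essential
  m6: -011-,0-11-,00-1-
  m7: ---11,-011-,0---1,0-11-,00-1-
  m8: -1-0- ←essential
  m9: -1--1,-1-0-,0---1
  m11: ---11,-1--1,0---1
  m12: -1-0-,011--
  m13: -1--1,-1-0-,0---1,011--
  m19: ---11 ←essential
  m20: 1-100,101-0
  m22: -011-,101-0
  m23: ---11,-011-
  m25: -1--1,-1-0-,110--
  m26: 110-- ←essential
  m27: ---11,-1--1,110--
  m28: -1-0-,1-100
  m29: -1--1,-1-0-
  m31: ---11,-1--1
Essential: ---11, -1-0-, 0---1, 00-1-, 110--

5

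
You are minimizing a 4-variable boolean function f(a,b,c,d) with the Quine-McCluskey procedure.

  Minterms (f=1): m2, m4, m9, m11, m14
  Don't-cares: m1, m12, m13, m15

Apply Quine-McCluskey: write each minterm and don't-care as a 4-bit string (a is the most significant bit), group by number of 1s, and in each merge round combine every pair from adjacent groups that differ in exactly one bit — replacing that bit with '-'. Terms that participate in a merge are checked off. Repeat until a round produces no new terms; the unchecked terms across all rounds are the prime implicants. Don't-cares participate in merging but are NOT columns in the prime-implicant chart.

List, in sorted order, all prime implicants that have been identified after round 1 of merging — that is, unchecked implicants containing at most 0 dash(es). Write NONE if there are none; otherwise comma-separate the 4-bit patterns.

Round 0: 0001✓ 0010 0100✓ 1001✓ 1011✓ 1100✓ 1101✓ 1110✓ 1111✓
Round 1: -001 -100 1-01✓ 1-11✓ 10-1✓ 11-0✓ 11-1✓ 110-✓ 111-✓
Round 2: 1--1 11--
PIs = {-001, -100, 0010, 1--1, 11--}

0010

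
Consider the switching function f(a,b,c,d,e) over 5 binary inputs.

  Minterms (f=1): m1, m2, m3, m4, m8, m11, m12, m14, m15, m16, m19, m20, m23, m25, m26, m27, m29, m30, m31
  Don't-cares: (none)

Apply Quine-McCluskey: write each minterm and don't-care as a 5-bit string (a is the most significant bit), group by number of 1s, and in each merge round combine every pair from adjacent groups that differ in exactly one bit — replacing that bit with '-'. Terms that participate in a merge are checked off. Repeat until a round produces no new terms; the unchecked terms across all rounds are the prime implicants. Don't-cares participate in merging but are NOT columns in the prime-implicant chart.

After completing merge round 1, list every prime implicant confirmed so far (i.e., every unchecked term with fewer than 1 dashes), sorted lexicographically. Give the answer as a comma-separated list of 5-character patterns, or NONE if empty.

size-2^0 implicants → 00001(✓)  00010(✓)  00011(✓)  00100(✓)  01000(✓)  01011(✓)  01100(✓)  01110(✓)  01111(✓)  10000(✓)  10011(✓)  10100(✓)  10111(✓)  11001(✓)  11010(✓)  11011(✓)  11101(✓)  11110(✓)  11111(✓)
size-2^1 implicants → -0011(✓)  -0100  -1011(✓)  -1110(✓)  -1111(✓)  0-011(✓)  0-100  000-1  0001-  01-00  01-11(✓)  011-0  0111-(✓)  1-011(✓)  1-111(✓)  10-00  10-11(✓)  11-01(✓)  11-10(✓)  11-11(✓)  110-1(✓)  1101-(✓)  111-1(✓)  1111-(✓)
size-2^2 implicants → --011  -1-11  -111-  1--11  11--1  11-1-
Unchecked terms (primes): --011, -0100, -1-11, -111-, 0-100, 000-1, 0001-, 01-00, 011-0, 1--11, 10-00, 11--1, 11-1-

NONE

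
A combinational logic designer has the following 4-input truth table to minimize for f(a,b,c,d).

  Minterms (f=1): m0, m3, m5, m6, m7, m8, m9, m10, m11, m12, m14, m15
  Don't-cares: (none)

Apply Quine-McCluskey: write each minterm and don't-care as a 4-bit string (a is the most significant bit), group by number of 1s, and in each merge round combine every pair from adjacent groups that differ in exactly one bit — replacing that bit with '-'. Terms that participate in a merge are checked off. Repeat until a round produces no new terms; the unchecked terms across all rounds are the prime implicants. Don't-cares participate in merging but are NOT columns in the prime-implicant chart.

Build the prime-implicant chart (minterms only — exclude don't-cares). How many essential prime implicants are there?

6

size-2^0 implicants → 0000(✓)  0011(✓)  0101(✓)  0110(✓)  0111(✓)  1000(✓)  1001(✓)  1010(✓)  1011(✓)  1100(✓)  1110(✓)  1111(✓)
size-2^1 implicants → -000  -011(✓)  -110(✓)  -111(✓)  0-11(✓)  01-1  011-(✓)  1-00(✓)  1-10(✓)  1-11(✓)  10-0(✓)  10-1(✓)  100-(✓)  101-(✓)  11-0(✓)  111-(✓)
size-2^2 implicants → --11  -11-  1--0  1-1-  10--
Unchecked terms (primes): --11, -000, -11-, 01-1, 1--0, 1-1-, 10--
Minterm coverage:
  m0 ⊆ -000 [E]
  m3 ⊆ --11 [E]
  m5 ⊆ 01-1 [E]
  m6 ⊆ -11- [E]
  m7 ⊆ --11,-11-,01-1
  m8 ⊆ -000,1--0,10--
  m9 ⊆ 10-- [E]
  m10 ⊆ 1--0,1-1-,10--
  m11 ⊆ --11,1-1-,10--
  m12 ⊆ 1--0 [E]
  m14 ⊆ -11-,1--0,1-1-
  m15 ⊆ --11,-11-,1-1-
E = {--11, -000, -11-, 01-1, 1--0, 10--}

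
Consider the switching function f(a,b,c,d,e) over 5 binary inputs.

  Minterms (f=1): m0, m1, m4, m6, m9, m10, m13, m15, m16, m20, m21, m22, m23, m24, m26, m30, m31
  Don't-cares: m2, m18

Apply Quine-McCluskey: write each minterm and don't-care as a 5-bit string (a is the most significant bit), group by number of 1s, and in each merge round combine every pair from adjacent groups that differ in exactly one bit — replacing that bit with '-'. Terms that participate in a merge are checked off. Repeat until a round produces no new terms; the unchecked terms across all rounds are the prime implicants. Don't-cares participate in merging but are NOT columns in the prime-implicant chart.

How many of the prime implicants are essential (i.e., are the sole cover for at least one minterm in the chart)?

[col 0] 00000*, 00001*, 00010*, 00100*, 00110*, 01001*, 01010*, 01101*, 01111*, 10000*, 10010*, 10100*, 10101*, 10110*, 10111*, 11000*, 11010*, 11110*, 11111*
[col 1] -0000*, -0010*, -0100*, -0110*, -1010*, -1111, 0-001, 0-010*, 00-00*, 00-10*, 000-0*, 0000-, 001-0*, 01-01, 011-1, 1-000*, 1-010*, 1-110*, 1-111*, 10-00*, 10-10*, 100-0*, 101-0*, 101-1*, 1010-*, 1011-*, 11-10*, 110-0*, 1111-*
[col 2] --010, -0-00*, -0-10*, -00-0*, -01-0*, 00--0*, 1--10, 1-0-0, 1-11-, 10--0*, 101--
[col 3] -0--0
Prime implicants: --010, -0--0, -1111, 0-001, 0000-, 01-01, 011-1, 1--10, 1-0-0, 1-11-, 101--
PI chart (minterm → PIs covering it):
  0 | -0--0,0000-
  1 | 0-001,0000-
  4 | -0--0  (sole → essential)
  6 | -0--0  (sole → essential)
  9 | 0-001,01-01
  10 | --010  (sole → essential)
  13 | 01-01,011-1
  15 | -1111,011-1
  16 | -0--0,1-0-0
  20 | -0--0,101--
  21 | 101--  (sole → essential)
  22 | -0--0,1--10,1-11-,101--
  23 | 1-11-,101--
  24 | 1-0-0  (sole → essential)
  26 | --010,1--10,1-0-0
  30 | 1--10,1-11-
  31 | -1111,1-11-
Essential prime implicants: --010, -0--0, 1-0-0, 101--

4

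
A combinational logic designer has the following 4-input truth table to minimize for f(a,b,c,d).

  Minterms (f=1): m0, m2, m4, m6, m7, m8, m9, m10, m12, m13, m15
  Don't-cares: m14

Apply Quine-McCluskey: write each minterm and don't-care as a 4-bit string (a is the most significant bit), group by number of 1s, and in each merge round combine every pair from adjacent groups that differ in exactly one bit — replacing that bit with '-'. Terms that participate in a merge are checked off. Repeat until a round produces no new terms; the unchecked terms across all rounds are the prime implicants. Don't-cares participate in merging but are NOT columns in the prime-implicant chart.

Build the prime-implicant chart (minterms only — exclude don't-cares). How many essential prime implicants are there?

size-2^0 implicants → 0000(✓)  0010(✓)  0100(✓)  0110(✓)  0111(✓)  1000(✓)  1001(✓)  1010(✓)  1100(✓)  1101(✓)  1110(✓)  1111(✓)
size-2^1 implicants → -000(✓)  -010(✓)  -100(✓)  -110(✓)  -111(✓)  0-00(✓)  0-10(✓)  00-0(✓)  01-0(✓)  011-(✓)  1-00(✓)  1-01(✓)  1-10(✓)  10-0(✓)  100-(✓)  11-0(✓)  11-1(✓)  110-(✓)  111-(✓)
size-2^2 implicants → --00(✓)  --10(✓)  -0-0(✓)  -1-0(✓)  -11-  0--0(✓)  1--0(✓)  1-0-  11--
size-2^3 implicants → ---0
Unchecked terms (primes): ---0, -11-, 1-0-, 11--
Minterm coverage:
  m0 ⊆ ---0 [E]
  m2 ⊆ ---0 [E]
  m4 ⊆ ---0 [E]
  m6 ⊆ ---0,-11-
  m7 ⊆ -11- [E]
  m8 ⊆ ---0,1-0-
  m9 ⊆ 1-0- [E]
  m10 ⊆ ---0 [E]
  m12 ⊆ ---0,1-0-,11--
  m13 ⊆ 1-0-,11--
  m15 ⊆ -11-,11--
E = {---0, -11-, 1-0-}

3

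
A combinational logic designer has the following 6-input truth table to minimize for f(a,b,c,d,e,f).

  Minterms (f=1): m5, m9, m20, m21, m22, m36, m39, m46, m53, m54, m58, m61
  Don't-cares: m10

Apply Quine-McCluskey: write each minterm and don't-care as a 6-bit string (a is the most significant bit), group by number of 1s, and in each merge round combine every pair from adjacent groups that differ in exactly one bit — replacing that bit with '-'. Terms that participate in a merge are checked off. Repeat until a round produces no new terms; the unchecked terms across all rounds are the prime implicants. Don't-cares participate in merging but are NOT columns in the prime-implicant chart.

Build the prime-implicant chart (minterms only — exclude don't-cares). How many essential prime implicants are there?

[col 0] 000101*, 001001, 001010, 010100*, 010101*, 010110*, 100100, 100111, 101110, 110101*, 110110*, 111010, 111101*
[col 1] -10101, -10110, 0-0101, 0101-0, 01010-, 11-101
Prime implicants: -10101, -10110, 0-0101, 001001, 001010, 0101-0, 01010-, 100100, 100111, 101110, 11-101, 111010
PI chart (minterm → PIs covering it):
  5 | 0-0101  (sole → essential)
  9 | 001001  (sole → essential)
  20 | 0101-0,01010-
  21 | -10101,0-0101,01010-
  22 | -10110,0101-0
  36 | 100100  (sole → essential)
  39 | 100111  (sole → essential)
  46 | 101110  (sole → essential)
  53 | -10101,11-101
  54 | -10110  (sole → essential)
  58 | 111010  (sole → essential)
  61 | 11-101  (sole → essential)
Essential prime implicants: -10110, 0-0101, 001001, 100100, 100111, 101110, 11-101, 111010

8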